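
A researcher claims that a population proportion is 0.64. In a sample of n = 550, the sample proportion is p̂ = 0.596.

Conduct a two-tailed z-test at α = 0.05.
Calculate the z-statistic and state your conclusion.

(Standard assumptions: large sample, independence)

H₀: p = 0.64, H₁: p ≠ 0.64
Standard error: SE = √(p₀(1-p₀)/n) = √(0.64×0.36/550) = 0.020467
z-statistic: z = (p̂ - p₀)/SE = (0.596 - 0.64)/0.020467 = -2.1498
Critical value: z_0.025 = ±1.960
p-value = 0.0316
Decision: reject H₀ at α = 0.05

Answer: z = -2.1498, reject H₀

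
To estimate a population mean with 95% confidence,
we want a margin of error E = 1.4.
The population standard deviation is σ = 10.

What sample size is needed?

Answer: n = 196

Derivation:
z_0.025 = 1.960
n = (z×σ/E)² = (1.960×10/1.4)²
n = 196.0000
Already a whole number: n = 196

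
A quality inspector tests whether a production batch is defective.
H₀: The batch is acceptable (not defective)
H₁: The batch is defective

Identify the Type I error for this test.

Answer: Rejecting an acceptable batch

Derivation:
Type I error (α): Rejecting H₀ when H₀ is true
Type II error (β): Failing to reject H₀ when H₁ is true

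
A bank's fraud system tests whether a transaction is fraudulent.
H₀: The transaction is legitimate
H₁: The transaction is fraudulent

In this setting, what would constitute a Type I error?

Type I error (α): Rejecting H₀ when H₀ is true
Type II error (β): Failing to reject H₀ when H₁ is true

Answer: Blocking a legitimate transaction as fraud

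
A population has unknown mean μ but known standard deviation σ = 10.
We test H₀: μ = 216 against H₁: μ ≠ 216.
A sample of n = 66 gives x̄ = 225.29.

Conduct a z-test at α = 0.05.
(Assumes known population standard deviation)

Standard error: SE = σ/√n = 10/√66 = 1.2309
z-statistic: z = (x̄ - μ₀)/SE = (225.29 - 216)/1.2309 = 7.5473
Critical value: ±1.960
p-value < 0.0001
Decision: reject H₀

Answer: z = 7.5473, reject H₀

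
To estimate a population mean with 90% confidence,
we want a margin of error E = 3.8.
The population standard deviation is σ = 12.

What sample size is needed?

Answer: n = 27

Derivation:
z_0.05 = 1.645
n = (z×σ/E)² = (1.645×12/3.8)²
n = 26.9853
Round up: n = 27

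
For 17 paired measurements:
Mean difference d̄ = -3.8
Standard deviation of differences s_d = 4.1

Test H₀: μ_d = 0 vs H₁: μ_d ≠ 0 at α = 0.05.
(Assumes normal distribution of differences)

df = n - 1 = 16
SE = s_d/√n = 4.1/√17 = 0.9944
t = d̄/SE = -3.8/0.9944 = -3.8214
Critical value: t_{0.025,16} = ±2.120
p-value ≈ 0.0015
Decision: reject H₀

Answer: t = -3.8214, reject H₀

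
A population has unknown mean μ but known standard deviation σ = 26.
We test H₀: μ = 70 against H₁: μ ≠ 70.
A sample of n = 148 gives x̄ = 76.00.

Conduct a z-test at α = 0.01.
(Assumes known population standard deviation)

Answer: z = 2.8074, reject H₀

Derivation:
Standard error: SE = σ/√n = 26/√148 = 2.1372
z-statistic: z = (x̄ - μ₀)/SE = (76.00 - 70)/2.1372 = 2.8074
Critical value: ±2.576
p-value = 0.0050
Decision: reject H₀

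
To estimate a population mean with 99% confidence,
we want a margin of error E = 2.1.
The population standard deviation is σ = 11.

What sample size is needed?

Answer: n = 183

Derivation:
z_0.005 = 2.576
n = (z×σ/E)² = (2.576×11/2.1)²
n = 182.0700
Round up: n = 183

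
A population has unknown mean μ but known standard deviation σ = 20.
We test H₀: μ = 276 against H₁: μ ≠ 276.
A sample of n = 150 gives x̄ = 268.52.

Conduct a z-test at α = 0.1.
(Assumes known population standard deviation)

Answer: z = -4.5805, reject H₀

Derivation:
Standard error: SE = σ/√n = 20/√150 = 1.6330
z-statistic: z = (x̄ - μ₀)/SE = (268.52 - 276)/1.6330 = -4.5805
Critical value: ±1.645
p-value < 0.0001
Decision: reject H₀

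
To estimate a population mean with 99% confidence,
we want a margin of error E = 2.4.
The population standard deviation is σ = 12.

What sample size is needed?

z_0.005 = 2.576
n = (z×σ/E)² = (2.576×12/2.4)²
n = 165.8944
Round up: n = 166

Answer: n = 166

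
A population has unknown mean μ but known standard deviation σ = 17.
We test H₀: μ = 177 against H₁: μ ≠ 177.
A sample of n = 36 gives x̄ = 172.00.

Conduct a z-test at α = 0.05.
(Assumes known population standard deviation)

Standard error: SE = σ/√n = 17/√36 = 2.8333
z-statistic: z = (x̄ - μ₀)/SE = (172.00 - 177)/2.8333 = -1.7647
Critical value: ±1.960
p-value = 0.0776
Decision: fail to reject H₀

Answer: z = -1.7647, fail to reject H₀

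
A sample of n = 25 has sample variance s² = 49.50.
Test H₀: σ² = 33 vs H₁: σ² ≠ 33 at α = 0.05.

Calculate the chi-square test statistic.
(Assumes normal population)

df = n - 1 = 24
χ² = (n-1)s²/σ₀² = 24×49.50/33 = 36.0000
Critical values: χ²_{0.975,24} = 12.401, χ²_{0.025,24} = 39.364
Rejection region: χ² < 12.401 or χ² > 39.364
Decision: fail to reject H₀

Answer: χ² = 36.0000, fail to reject H₀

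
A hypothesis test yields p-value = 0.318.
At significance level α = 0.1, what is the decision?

Answer: fail to reject H₀

Derivation:
Compare p-value to α:
0.318 ≥ 0.1
Decision: fail to reject H₀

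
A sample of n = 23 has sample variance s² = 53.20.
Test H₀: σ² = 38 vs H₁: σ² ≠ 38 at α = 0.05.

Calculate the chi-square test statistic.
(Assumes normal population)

df = n - 1 = 22
χ² = (n-1)s²/σ₀² = 22×53.20/38 = 30.8000
Critical values: χ²_{0.975,22} = 10.982, χ²_{0.025,22} = 36.781
Rejection region: χ² < 10.982 or χ² > 36.781
Decision: fail to reject H₀

Answer: χ² = 30.8000, fail to reject H₀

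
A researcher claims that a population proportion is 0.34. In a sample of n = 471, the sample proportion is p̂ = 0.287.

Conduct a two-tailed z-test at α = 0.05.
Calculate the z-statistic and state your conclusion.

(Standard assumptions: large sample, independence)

H₀: p = 0.34, H₁: p ≠ 0.34
Standard error: SE = √(p₀(1-p₀)/n) = √(0.34×0.66/471) = 0.021827
z-statistic: z = (p̂ - p₀)/SE = (0.287 - 0.34)/0.021827 = -2.4282
Critical value: z_0.025 = ±1.960
p-value = 0.0152
Decision: reject H₀ at α = 0.05

Answer: z = -2.4282, reject H₀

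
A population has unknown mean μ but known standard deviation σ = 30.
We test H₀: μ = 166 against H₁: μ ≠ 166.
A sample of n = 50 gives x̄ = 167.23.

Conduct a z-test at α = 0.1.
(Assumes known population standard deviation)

Standard error: SE = σ/√n = 30/√50 = 4.2426
z-statistic: z = (x̄ - μ₀)/SE = (167.23 - 166)/4.2426 = 0.2899
Critical value: ±1.645
p-value = 0.7719
Decision: fail to reject H₀

Answer: z = 0.2899, fail to reject H₀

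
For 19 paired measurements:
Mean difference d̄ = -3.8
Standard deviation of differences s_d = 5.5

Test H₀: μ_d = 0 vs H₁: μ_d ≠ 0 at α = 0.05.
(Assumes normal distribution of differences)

df = n - 1 = 18
SE = s_d/√n = 5.5/√19 = 1.2618
t = d̄/SE = -3.8/1.2618 = -3.0116
Critical value: t_{0.025,18} = ±2.101
p-value ≈ 0.0075
Decision: reject H₀

Answer: t = -3.0116, reject H₀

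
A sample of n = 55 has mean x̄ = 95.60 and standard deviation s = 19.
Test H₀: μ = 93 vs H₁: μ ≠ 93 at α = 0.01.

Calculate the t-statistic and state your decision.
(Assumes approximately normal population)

Answer: t = 1.0148, fail to reject H₀

Derivation:
df = n - 1 = 54
SE = s/√n = 19/√55 = 2.5620
t = (x̄ - μ₀)/SE = (95.60 - 93)/2.5620 = 1.0148
Critical value: t_{0.005,54} = ±2.670
p-value ≈ 0.3147
Decision: fail to reject H₀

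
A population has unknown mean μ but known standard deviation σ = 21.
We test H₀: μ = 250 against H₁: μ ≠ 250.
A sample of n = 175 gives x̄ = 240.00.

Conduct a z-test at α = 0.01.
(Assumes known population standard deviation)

Standard error: SE = σ/√n = 21/√175 = 1.5875
z-statistic: z = (x̄ - μ₀)/SE = (240.00 - 250)/1.5875 = -6.2992
Critical value: ±2.576
p-value < 0.0001
Decision: reject H₀

Answer: z = -6.2992, reject H₀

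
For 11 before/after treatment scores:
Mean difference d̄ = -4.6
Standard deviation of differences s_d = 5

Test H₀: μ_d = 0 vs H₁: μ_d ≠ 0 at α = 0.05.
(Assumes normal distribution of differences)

df = n - 1 = 10
SE = s_d/√n = 5/√11 = 1.5076
t = d̄/SE = -4.6/1.5076 = -3.0512
Critical value: t_{0.025,10} = ±2.228
p-value ≈ 0.0122
Decision: reject H₀

Answer: t = -3.0512, reject H₀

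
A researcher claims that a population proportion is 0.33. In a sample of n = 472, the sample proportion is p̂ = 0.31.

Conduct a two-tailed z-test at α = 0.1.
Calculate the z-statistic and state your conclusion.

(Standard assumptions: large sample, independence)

Answer: z = -0.9241, fail to reject H₀

Derivation:
H₀: p = 0.33, H₁: p ≠ 0.33
Standard error: SE = √(p₀(1-p₀)/n) = √(0.33×0.67/472) = 0.021643
z-statistic: z = (p̂ - p₀)/SE = (0.31 - 0.33)/0.021643 = -0.9241
Critical value: z_0.05 = ±1.645
p-value = 0.3554
Decision: fail to reject H₀ at α = 0.1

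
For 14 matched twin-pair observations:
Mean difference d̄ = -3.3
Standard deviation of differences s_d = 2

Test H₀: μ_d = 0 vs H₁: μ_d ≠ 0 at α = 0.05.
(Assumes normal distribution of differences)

Answer: t = -6.1740, reject H₀

Derivation:
df = n - 1 = 13
SE = s_d/√n = 2/√14 = 0.5345
t = d̄/SE = -3.3/0.5345 = -6.1740
Critical value: t_{0.025,13} = ±2.160
p-value < 0.0001
Decision: reject H₀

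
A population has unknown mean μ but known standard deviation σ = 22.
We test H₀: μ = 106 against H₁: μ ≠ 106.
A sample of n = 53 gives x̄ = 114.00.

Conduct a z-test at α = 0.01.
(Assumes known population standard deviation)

Answer: z = 2.6473, reject H₀

Derivation:
Standard error: SE = σ/√n = 22/√53 = 3.0219
z-statistic: z = (x̄ - μ₀)/SE = (114.00 - 106)/3.0219 = 2.6473
Critical value: ±2.576
p-value = 0.0081
Decision: reject H₀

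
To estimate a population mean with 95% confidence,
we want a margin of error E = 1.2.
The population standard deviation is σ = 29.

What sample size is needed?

Answer: n = 2244

Derivation:
z_0.025 = 1.960
n = (z×σ/E)² = (1.960×29/1.2)²
n = 2243.6011
Round up: n = 2244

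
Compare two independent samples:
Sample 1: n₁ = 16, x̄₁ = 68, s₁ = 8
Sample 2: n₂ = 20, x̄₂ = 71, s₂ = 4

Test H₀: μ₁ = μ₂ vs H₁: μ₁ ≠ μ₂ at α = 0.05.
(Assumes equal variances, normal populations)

Answer: t = -1.4669, fail to reject H₀

Derivation:
Pooled variance: s²_p = [15×8² + 19×4²]/(34) = 37.1765
s_p = 6.0973
SE = s_p×√(1/n₁ + 1/n₂) = 6.0973×√(1/16 + 1/20) = 2.0451
t = (x̄₁ - x̄₂)/SE = (68 - 71)/2.0451 = -1.4669
df = 34, t-critical = ±2.032
Decision: fail to reject H₀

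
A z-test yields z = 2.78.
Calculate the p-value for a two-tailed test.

Answer: p-value ≈ 0.0054

Derivation:
For z = 2.78:
p = 2×P(Z > |2.78|) = 2×(1 - Φ(2.78)) = 0.0054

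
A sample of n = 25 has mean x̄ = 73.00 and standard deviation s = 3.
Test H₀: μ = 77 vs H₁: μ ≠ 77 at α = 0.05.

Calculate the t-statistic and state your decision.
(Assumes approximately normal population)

Answer: t = -6.6667, reject H₀

Derivation:
df = n - 1 = 24
SE = s/√n = 3/√25 = 0.6000
t = (x̄ - μ₀)/SE = (73.00 - 77)/0.6000 = -6.6667
Critical value: t_{0.025,24} = ±2.064
p-value < 0.0001
Decision: reject H₀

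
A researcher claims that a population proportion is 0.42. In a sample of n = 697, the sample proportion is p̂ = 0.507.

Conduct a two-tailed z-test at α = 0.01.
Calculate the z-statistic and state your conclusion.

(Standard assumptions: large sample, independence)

H₀: p = 0.42, H₁: p ≠ 0.42
Standard error: SE = √(p₀(1-p₀)/n) = √(0.42×0.58/697) = 0.018695
z-statistic: z = (p̂ - p₀)/SE = (0.507 - 0.42)/0.018695 = 4.6537
Critical value: z_0.005 = ±2.576
p-value < 0.0001
Decision: reject H₀ at α = 0.01

Answer: z = 4.6537, reject H₀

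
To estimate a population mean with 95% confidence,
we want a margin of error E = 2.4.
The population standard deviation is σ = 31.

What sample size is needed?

Answer: n = 641

Derivation:
z_0.025 = 1.960
n = (z×σ/E)² = (1.960×31/2.4)²
n = 640.9336
Round up: n = 641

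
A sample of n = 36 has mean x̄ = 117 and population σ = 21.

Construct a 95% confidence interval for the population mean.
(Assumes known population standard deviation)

Confidence level: 95%, α = 0.05
z_0.025 = 1.960
SE = σ/√n = 21/√36 = 3.5000
Margin of error = 1.960 × 3.5000 = 6.8600
CI: x̄ ± margin = 117 ± 6.8600
CI: (110.1400, 123.8600)

Answer: (110.1400, 123.8600)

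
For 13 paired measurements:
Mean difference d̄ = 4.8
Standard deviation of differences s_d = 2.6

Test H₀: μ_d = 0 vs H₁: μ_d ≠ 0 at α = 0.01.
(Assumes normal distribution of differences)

df = n - 1 = 12
SE = s_d/√n = 2.6/√13 = 0.7211
t = d̄/SE = 4.8/0.7211 = 6.6565
Critical value: t_{0.005,12} = ±3.055
p-value < 0.0001
Decision: reject H₀

Answer: t = 6.6565, reject H₀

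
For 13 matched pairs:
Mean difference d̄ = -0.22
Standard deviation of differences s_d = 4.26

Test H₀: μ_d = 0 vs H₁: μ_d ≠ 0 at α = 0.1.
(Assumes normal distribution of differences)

df = n - 1 = 12
SE = s_d/√n = 4.26/√13 = 1.1815
t = d̄/SE = -0.22/1.1815 = -0.1862
Critical value: t_{0.05,12} = ±1.782
p-value ≈ 0.8554
Decision: fail to reject H₀

Answer: t = -0.1862, fail to reject H₀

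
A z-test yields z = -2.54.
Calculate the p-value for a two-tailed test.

For z = -2.54:
p = 2×P(Z > |-2.54|) = 2×(1 - Φ(2.54)) = 0.0111

Answer: p-value ≈ 0.0111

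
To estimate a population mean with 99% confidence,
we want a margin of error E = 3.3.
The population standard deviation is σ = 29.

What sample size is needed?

Answer: n = 513

Derivation:
z_0.005 = 2.576
n = (z×σ/E)² = (2.576×29/3.3)²
n = 512.4598
Round up: n = 513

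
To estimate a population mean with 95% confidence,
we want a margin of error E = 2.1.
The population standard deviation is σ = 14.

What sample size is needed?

z_0.025 = 1.960
n = (z×σ/E)² = (1.960×14/2.1)²
n = 170.7378
Round up: n = 171

Answer: n = 171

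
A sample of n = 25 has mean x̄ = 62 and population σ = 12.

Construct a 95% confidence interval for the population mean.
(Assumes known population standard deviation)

Answer: (57.2960, 66.7040)

Derivation:
Confidence level: 95%, α = 0.05
z_0.025 = 1.960
SE = σ/√n = 12/√25 = 2.4000
Margin of error = 1.960 × 2.4000 = 4.7040
CI: x̄ ± margin = 62 ± 4.7040
CI: (57.2960, 66.7040)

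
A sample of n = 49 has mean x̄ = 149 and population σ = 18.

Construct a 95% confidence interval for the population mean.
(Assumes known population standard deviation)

Confidence level: 95%, α = 0.05
z_0.025 = 1.960
SE = σ/√n = 18/√49 = 2.5714
Margin of error = 1.960 × 2.5714 = 5.0399
CI: x̄ ± margin = 149 ± 5.0399
CI: (143.9601, 154.0399)

Answer: (143.9601, 154.0399)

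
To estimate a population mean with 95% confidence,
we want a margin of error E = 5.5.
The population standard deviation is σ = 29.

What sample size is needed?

Answer: n = 107

Derivation:
z_0.025 = 1.960
n = (z×σ/E)² = (1.960×29/5.5)²
n = 106.8028
Round up: n = 107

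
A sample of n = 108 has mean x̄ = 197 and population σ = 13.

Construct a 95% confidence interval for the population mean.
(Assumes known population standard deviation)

Answer: (194.5482, 199.4518)

Derivation:
Confidence level: 95%, α = 0.05
z_0.025 = 1.960
SE = σ/√n = 13/√108 = 1.2509
Margin of error = 1.960 × 1.2509 = 2.4518
CI: x̄ ± margin = 197 ± 2.4518
CI: (194.5482, 199.4518)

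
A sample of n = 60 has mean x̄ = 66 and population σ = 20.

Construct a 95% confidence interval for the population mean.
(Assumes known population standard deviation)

Confidence level: 95%, α = 0.05
z_0.025 = 1.960
SE = σ/√n = 20/√60 = 2.5820
Margin of error = 1.960 × 2.5820 = 5.0607
CI: x̄ ± margin = 66 ± 5.0607
CI: (60.9393, 71.0607)

Answer: (60.9393, 71.0607)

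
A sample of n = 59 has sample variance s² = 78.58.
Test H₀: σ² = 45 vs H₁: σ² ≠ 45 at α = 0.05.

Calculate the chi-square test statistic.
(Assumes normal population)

Answer: χ² = 101.2809, reject H₀

Derivation:
df = n - 1 = 58
χ² = (n-1)s²/σ₀² = 58×78.58/45 = 101.2809
Critical values: χ²_{0.975,58} = 38.844, χ²_{0.025,58} = 80.936
Rejection region: χ² < 38.844 or χ² > 80.936
Decision: reject H₀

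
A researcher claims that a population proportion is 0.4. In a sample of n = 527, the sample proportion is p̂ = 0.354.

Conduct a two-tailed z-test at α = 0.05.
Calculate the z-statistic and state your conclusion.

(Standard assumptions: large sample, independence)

Answer: z = -2.1556, reject H₀

Derivation:
H₀: p = 0.4, H₁: p ≠ 0.4
Standard error: SE = √(p₀(1-p₀)/n) = √(0.4×0.6/527) = 0.021340
z-statistic: z = (p̂ - p₀)/SE = (0.354 - 0.4)/0.021340 = -2.1556
Critical value: z_0.025 = ±1.960
p-value = 0.0311
Decision: reject H₀ at α = 0.05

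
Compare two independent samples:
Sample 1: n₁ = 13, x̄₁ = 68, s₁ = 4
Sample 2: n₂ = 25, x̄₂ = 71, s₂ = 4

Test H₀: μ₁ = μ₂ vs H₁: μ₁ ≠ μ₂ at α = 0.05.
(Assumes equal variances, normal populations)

Answer: t = -2.1933, reject H₀

Derivation:
Pooled variance: s²_p = [12×4² + 24×4²]/(36) = 16.0000
s_p = 4.0000
SE = s_p×√(1/n₁ + 1/n₂) = 4.0000×√(1/13 + 1/25) = 1.3678
t = (x̄₁ - x̄₂)/SE = (68 - 71)/1.3678 = -2.1933
df = 36, t-critical = ±2.028
Decision: reject H₀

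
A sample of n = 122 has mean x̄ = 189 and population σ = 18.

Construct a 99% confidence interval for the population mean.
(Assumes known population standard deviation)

Answer: (184.8022, 193.1978)

Derivation:
Confidence level: 99%, α = 0.01
z_0.005 = 2.576
SE = σ/√n = 18/√122 = 1.6296
Margin of error = 2.576 × 1.6296 = 4.1978
CI: x̄ ± margin = 189 ± 4.1978
CI: (184.8022, 193.1978)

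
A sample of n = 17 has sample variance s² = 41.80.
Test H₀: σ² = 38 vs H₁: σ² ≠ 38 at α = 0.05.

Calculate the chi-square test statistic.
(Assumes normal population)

df = n - 1 = 16
χ² = (n-1)s²/σ₀² = 16×41.80/38 = 17.6000
Critical values: χ²_{0.975,16} = 6.908, χ²_{0.025,16} = 28.845
Rejection region: χ² < 6.908 or χ² > 28.845
Decision: fail to reject H₀

Answer: χ² = 17.6000, fail to reject H₀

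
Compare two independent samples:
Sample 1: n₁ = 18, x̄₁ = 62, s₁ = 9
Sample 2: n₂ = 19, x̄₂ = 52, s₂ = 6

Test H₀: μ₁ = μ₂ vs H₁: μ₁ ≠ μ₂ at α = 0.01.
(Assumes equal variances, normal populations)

Answer: t = 3.9970, reject H₀

Derivation:
Pooled variance: s²_p = [17×9² + 18×6²]/(35) = 57.8571
s_p = 7.6064
SE = s_p×√(1/n₁ + 1/n₂) = 7.6064×√(1/18 + 1/19) = 2.5019
t = (x̄₁ - x̄₂)/SE = (62 - 52)/2.5019 = 3.9970
df = 35, t-critical = ±2.724
Decision: reject H₀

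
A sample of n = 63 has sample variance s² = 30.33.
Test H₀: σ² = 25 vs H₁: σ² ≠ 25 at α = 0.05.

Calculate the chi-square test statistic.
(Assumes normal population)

df = n - 1 = 62
χ² = (n-1)s²/σ₀² = 62×30.33/25 = 75.2184
Critical values: χ²_{0.975,62} = 42.126, χ²_{0.025,62} = 85.654
Rejection region: χ² < 42.126 or χ² > 85.654
Decision: fail to reject H₀

Answer: χ² = 75.2184, fail to reject H₀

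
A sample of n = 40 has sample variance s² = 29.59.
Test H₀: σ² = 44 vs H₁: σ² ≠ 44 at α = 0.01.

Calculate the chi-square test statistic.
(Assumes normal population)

Answer: χ² = 26.2275, fail to reject H₀

Derivation:
df = n - 1 = 39
χ² = (n-1)s²/σ₀² = 39×29.59/44 = 26.2275
Critical values: χ²_{0.995,39} = 19.996, χ²_{0.005,39} = 65.476
Rejection region: χ² < 19.996 or χ² > 65.476
Decision: fail to reject H₀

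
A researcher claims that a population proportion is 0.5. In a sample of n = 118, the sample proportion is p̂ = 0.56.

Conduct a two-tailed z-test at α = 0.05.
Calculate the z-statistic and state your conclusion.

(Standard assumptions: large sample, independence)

H₀: p = 0.5, H₁: p ≠ 0.5
Standard error: SE = √(p₀(1-p₀)/n) = √(0.5×0.5/118) = 0.046029
z-statistic: z = (p̂ - p₀)/SE = (0.56 - 0.5)/0.046029 = 1.3035
Critical value: z_0.025 = ±1.960
p-value = 0.1924
Decision: fail to reject H₀ at α = 0.05

Answer: z = 1.3035, fail to reject H₀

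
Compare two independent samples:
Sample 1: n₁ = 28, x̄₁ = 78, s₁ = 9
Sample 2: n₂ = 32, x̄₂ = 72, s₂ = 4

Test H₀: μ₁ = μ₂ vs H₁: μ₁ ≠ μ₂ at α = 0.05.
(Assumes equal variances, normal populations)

Answer: t = 3.4091, reject H₀

Derivation:
Pooled variance: s²_p = [27×9² + 31×4²]/(58) = 46.2586
s_p = 6.8014
SE = s_p×√(1/n₁ + 1/n₂) = 6.8014×√(1/28 + 1/32) = 1.7600
t = (x̄₁ - x̄₂)/SE = (78 - 72)/1.7600 = 3.4091
df = 58, t-critical = ±2.002
Decision: reject H₀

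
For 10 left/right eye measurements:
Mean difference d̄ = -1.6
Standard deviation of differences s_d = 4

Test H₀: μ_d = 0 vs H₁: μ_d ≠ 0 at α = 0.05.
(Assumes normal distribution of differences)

df = n - 1 = 9
SE = s_d/√n = 4/√10 = 1.2649
t = d̄/SE = -1.6/1.2649 = -1.2649
Critical value: t_{0.025,9} = ±2.262
p-value ≈ 0.2377
Decision: fail to reject H₀

Answer: t = -1.2649, fail to reject H₀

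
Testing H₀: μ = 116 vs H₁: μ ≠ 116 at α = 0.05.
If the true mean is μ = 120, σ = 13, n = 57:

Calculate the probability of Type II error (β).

SE = σ/√n = 13/√57 = 1.7219
Critical values: μ₀ ± z_0.025×SE = 116 ± 1.960×1.7219
Acceptance region: (112.6251, 119.3749)
Under H₁ (μ = 120): z_high = (119.3749 - 120)/1.7219 = -0.3630, z_low = (112.6251 - 120)/1.7219 = -4.2830
β = P(not reject | H₁) = Φ(-0.3630) - Φ(-4.2830) ≈ 0.3583

Answer: β ≈ 0.3583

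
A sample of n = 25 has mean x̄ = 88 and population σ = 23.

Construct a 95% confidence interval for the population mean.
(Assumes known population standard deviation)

Confidence level: 95%, α = 0.05
z_0.025 = 1.960
SE = σ/√n = 23/√25 = 4.6000
Margin of error = 1.960 × 4.6000 = 9.0160
CI: x̄ ± margin = 88 ± 9.0160
CI: (78.9840, 97.0160)

Answer: (78.9840, 97.0160)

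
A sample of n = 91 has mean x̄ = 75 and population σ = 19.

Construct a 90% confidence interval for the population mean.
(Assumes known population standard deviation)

Answer: (71.7237, 78.2763)

Derivation:
Confidence level: 90%, α = 0.1
z_0.05 = 1.645
SE = σ/√n = 19/√91 = 1.9917
Margin of error = 1.645 × 1.9917 = 3.2763
CI: x̄ ± margin = 75 ± 3.2763
CI: (71.7237, 78.2763)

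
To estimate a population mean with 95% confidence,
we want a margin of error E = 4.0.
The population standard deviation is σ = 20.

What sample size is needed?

z_0.025 = 1.960
n = (z×σ/E)² = (1.960×20/4.0)²
n = 96.0400
Round up: n = 97

Answer: n = 97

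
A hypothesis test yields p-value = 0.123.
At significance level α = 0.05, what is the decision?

Compare p-value to α:
0.123 ≥ 0.05
Decision: fail to reject H₀

Answer: fail to reject H₀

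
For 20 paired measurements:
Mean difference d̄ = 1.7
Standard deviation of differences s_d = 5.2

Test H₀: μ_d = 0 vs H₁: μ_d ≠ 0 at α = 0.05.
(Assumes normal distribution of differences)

df = n - 1 = 19
SE = s_d/√n = 5.2/√20 = 1.1628
t = d̄/SE = 1.7/1.1628 = 1.4620
Critical value: t_{0.025,19} = ±2.093
p-value ≈ 0.1601
Decision: fail to reject H₀

Answer: t = 1.4620, fail to reject H₀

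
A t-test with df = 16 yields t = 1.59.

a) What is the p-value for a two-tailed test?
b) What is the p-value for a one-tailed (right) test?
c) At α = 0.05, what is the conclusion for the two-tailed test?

Answer: a) 0.1314, b) 0.0657, c) fail to reject H₀

Derivation:
Using t-distribution with df = 16:
a) Two-tailed: p = 2×P(T > 1.59) = 0.1314
b) One-tailed: p = P(T > 1.59) = 0.0657
c) 0.1314 ≥ 0.05, fail to reject H₀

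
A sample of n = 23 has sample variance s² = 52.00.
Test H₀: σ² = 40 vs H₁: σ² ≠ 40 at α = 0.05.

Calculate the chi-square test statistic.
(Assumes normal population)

Answer: χ² = 28.6000, fail to reject H₀

Derivation:
df = n - 1 = 22
χ² = (n-1)s²/σ₀² = 22×52.00/40 = 28.6000
Critical values: χ²_{0.975,22} = 10.982, χ²_{0.025,22} = 36.781
Rejection region: χ² < 10.982 or χ² > 36.781
Decision: fail to reject H₀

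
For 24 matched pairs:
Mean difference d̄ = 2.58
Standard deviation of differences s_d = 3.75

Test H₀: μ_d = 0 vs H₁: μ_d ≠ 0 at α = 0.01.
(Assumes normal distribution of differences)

df = n - 1 = 23
SE = s_d/√n = 3.75/√24 = 0.7655
t = d̄/SE = 2.58/0.7655 = 3.3703
Critical value: t_{0.005,23} = ±2.807
p-value ≈ 0.0026
Decision: reject H₀

Answer: t = 3.3703, reject H₀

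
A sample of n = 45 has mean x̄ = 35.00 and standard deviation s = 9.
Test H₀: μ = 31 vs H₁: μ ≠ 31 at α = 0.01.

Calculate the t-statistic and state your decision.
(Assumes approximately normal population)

df = n - 1 = 44
SE = s/√n = 9/√45 = 1.3416
t = (x̄ - μ₀)/SE = (35.00 - 31)/1.3416 = 2.9815
Critical value: t_{0.005,44} = ±2.692
p-value ≈ 0.0047
Decision: reject H₀

Answer: t = 2.9815, reject H₀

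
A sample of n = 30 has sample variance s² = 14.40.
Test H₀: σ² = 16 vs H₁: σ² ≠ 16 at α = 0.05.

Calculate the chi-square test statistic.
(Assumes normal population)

Answer: χ² = 26.1000, fail to reject H₀

Derivation:
df = n - 1 = 29
χ² = (n-1)s²/σ₀² = 29×14.40/16 = 26.1000
Critical values: χ²_{0.975,29} = 16.047, χ²_{0.025,29} = 45.722
Rejection region: χ² < 16.047 or χ² > 45.722
Decision: fail to reject H₀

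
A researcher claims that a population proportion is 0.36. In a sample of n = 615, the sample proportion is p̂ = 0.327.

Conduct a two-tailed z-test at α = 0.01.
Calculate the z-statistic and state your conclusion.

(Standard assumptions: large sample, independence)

H₀: p = 0.36, H₁: p ≠ 0.36
Standard error: SE = √(p₀(1-p₀)/n) = √(0.36×0.64/615) = 0.019355
z-statistic: z = (p̂ - p₀)/SE = (0.327 - 0.36)/0.019355 = -1.7050
Critical value: z_0.005 = ±2.576
p-value = 0.0882
Decision: fail to reject H₀ at α = 0.01

Answer: z = -1.7050, fail to reject H₀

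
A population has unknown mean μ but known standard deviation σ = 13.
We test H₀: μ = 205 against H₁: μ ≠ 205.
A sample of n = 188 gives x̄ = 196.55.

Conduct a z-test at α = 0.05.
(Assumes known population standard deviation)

Answer: z = -8.9126, reject H₀

Derivation:
Standard error: SE = σ/√n = 13/√188 = 0.9481
z-statistic: z = (x̄ - μ₀)/SE = (196.55 - 205)/0.9481 = -8.9126
Critical value: ±1.960
p-value < 0.0001
Decision: reject H₀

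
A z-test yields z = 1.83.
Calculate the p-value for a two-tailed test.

For z = 1.83:
p = 2×P(Z > |1.83|) = 2×(1 - Φ(1.83)) = 0.0672

Answer: p-value ≈ 0.0672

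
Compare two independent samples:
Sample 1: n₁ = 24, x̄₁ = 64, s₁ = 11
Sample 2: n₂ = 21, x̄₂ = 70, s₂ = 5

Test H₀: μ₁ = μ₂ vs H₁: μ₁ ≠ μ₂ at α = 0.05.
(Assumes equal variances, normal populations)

Pooled variance: s²_p = [23×11² + 20×5²]/(43) = 76.3488
s_p = 8.7378
SE = s_p×√(1/n₁ + 1/n₂) = 8.7378×√(1/24 + 1/21) = 2.6109
t = (x̄₁ - x̄₂)/SE = (64 - 70)/2.6109 = -2.2981
df = 43, t-critical = ±2.017
Decision: reject H₀

Answer: t = -2.2981, reject H₀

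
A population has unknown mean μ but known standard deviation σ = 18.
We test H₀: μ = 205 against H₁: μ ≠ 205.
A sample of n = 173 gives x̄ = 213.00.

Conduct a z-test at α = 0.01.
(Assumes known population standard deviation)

Answer: z = 5.8458, reject H₀

Derivation:
Standard error: SE = σ/√n = 18/√173 = 1.3685
z-statistic: z = (x̄ - μ₀)/SE = (213.00 - 205)/1.3685 = 5.8458
Critical value: ±2.576
p-value < 0.0001
Decision: reject H₀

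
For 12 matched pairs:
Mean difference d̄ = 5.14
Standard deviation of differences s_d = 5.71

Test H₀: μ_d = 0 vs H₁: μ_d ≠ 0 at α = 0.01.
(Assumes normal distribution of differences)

df = n - 1 = 11
SE = s_d/√n = 5.71/√12 = 1.6483
t = d̄/SE = 5.14/1.6483 = 3.1184
Critical value: t_{0.005,11} = ±3.106
p-value ≈ 0.0098
Decision: reject H₀

Answer: t = 3.1184, reject H₀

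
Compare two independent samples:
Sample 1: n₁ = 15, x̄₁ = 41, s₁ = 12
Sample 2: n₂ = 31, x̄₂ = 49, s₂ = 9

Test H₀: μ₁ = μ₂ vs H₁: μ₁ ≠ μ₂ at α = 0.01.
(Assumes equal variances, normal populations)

Pooled variance: s²_p = [14×12² + 30×9²]/(44) = 101.0455
s_p = 10.0521
SE = s_p×√(1/n₁ + 1/n₂) = 10.0521×√(1/15 + 1/31) = 3.1616
t = (x̄₁ - x̄₂)/SE = (41 - 49)/3.1616 = -2.5304
df = 44, t-critical = ±2.692
Decision: fail to reject H₀

Answer: t = -2.5304, fail to reject H₀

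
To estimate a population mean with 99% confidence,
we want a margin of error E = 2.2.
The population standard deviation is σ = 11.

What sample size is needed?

z_0.005 = 2.576
n = (z×σ/E)² = (2.576×11/2.2)²
n = 165.8944
Round up: n = 166

Answer: n = 166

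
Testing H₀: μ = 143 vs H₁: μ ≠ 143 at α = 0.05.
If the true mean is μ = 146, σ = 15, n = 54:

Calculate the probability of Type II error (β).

SE = σ/√n = 15/√54 = 2.0412
Critical values: μ₀ ± z_0.025×SE = 143 ± 1.960×2.0412
Acceptance region: (138.9992, 147.0008)
Under H₁ (μ = 146): z_high = (147.0008 - 146)/2.0412 = 0.4903, z_low = (138.9992 - 146)/2.0412 = -3.4297
β = P(not reject | H₁) = Φ(0.4903) - Φ(-3.4297) ≈ 0.6877

Answer: β ≈ 0.6877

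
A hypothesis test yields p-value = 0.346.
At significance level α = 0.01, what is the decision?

Compare p-value to α:
0.346 ≥ 0.01
Decision: fail to reject H₀

Answer: fail to reject H₀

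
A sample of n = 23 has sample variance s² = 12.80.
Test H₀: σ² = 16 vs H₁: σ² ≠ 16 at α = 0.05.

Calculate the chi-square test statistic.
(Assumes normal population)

df = n - 1 = 22
χ² = (n-1)s²/σ₀² = 22×12.80/16 = 17.6000
Critical values: χ²_{0.975,22} = 10.982, χ²_{0.025,22} = 36.781
Rejection region: χ² < 10.982 or χ² > 36.781
Decision: fail to reject H₀

Answer: χ² = 17.6000, fail to reject H₀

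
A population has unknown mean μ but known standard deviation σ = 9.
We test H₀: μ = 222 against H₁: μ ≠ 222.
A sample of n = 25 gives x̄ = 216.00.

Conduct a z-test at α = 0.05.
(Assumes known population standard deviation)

Standard error: SE = σ/√n = 9/√25 = 1.8000
z-statistic: z = (x̄ - μ₀)/SE = (216.00 - 222)/1.8000 = -3.3333
Critical value: ±1.960
p-value = 0.0009
Decision: reject H₀

Answer: z = -3.3333, reject H₀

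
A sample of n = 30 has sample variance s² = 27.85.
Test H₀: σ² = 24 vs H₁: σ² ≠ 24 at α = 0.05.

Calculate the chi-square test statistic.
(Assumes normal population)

Answer: χ² = 33.6521, fail to reject H₀

Derivation:
df = n - 1 = 29
χ² = (n-1)s²/σ₀² = 29×27.85/24 = 33.6521
Critical values: χ²_{0.975,29} = 16.047, χ²_{0.025,29} = 45.722
Rejection region: χ² < 16.047 or χ² > 45.722
Decision: fail to reject H₀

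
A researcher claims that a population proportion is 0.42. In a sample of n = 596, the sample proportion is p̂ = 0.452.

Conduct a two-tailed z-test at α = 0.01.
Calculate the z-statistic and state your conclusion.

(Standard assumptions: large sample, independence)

Answer: z = 1.5828, fail to reject H₀

Derivation:
H₀: p = 0.42, H₁: p ≠ 0.42
Standard error: SE = √(p₀(1-p₀)/n) = √(0.42×0.58/596) = 0.020217
z-statistic: z = (p̂ - p₀)/SE = (0.452 - 0.42)/0.020217 = 1.5828
Critical value: z_0.005 = ±2.576
p-value = 0.1135
Decision: fail to reject H₀ at α = 0.01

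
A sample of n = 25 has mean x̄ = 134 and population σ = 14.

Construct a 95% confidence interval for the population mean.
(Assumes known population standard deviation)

Confidence level: 95%, α = 0.05
z_0.025 = 1.960
SE = σ/√n = 14/√25 = 2.8000
Margin of error = 1.960 × 2.8000 = 5.4880
CI: x̄ ± margin = 134 ± 5.4880
CI: (128.5120, 139.4880)

Answer: (128.5120, 139.4880)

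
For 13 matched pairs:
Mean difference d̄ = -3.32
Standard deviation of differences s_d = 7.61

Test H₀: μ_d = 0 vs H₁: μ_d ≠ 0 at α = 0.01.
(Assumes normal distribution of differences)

df = n - 1 = 12
SE = s_d/√n = 7.61/√13 = 2.1106
t = d̄/SE = -3.32/2.1106 = -1.5730
Critical value: t_{0.005,12} = ±3.055
p-value ≈ 0.1417
Decision: fail to reject H₀

Answer: t = -1.5730, fail to reject H₀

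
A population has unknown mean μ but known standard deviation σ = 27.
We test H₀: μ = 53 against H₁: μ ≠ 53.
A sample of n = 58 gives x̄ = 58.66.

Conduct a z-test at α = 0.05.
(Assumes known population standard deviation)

Standard error: SE = σ/√n = 27/√58 = 3.5453
z-statistic: z = (x̄ - μ₀)/SE = (58.66 - 53)/3.5453 = 1.5965
Critical value: ±1.960
p-value = 0.1104
Decision: fail to reject H₀

Answer: z = 1.5965, fail to reject H₀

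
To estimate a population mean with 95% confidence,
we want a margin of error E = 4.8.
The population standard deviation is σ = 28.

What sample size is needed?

Answer: n = 131

Derivation:
z_0.025 = 1.960
n = (z×σ/E)² = (1.960×28/4.8)²
n = 130.7211
Round up: n = 131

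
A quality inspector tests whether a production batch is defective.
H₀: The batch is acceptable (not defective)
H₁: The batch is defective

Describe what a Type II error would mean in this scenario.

A Type I error (probability α) occurs when we reject a true H₀.
A Type II error (probability β) occurs when we fail to reject a false H₀.

Answer: Shipping a defective batch to customers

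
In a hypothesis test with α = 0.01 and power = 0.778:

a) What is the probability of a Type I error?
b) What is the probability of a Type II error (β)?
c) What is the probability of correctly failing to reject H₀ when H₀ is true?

Answer: a) 0.01, b) 0.222, c) 0.99

Derivation:
a) Type I error probability = α = 0.01
b) Power = P(reject H₀ | H₁ true) = 1 - β = 0.778, so Type II error probability = β = 1 - Power = 0.222
c) P(fail to reject H₀ | H₀ true) = 1 - α = 0.99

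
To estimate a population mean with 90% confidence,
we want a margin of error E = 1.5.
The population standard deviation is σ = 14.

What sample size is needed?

Answer: n = 236

Derivation:
z_0.05 = 1.645
n = (z×σ/E)² = (1.645×14/1.5)²
n = 235.7248
Round up: n = 236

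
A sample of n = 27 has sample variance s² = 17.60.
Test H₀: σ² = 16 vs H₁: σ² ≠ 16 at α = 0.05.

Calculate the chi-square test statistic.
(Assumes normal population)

Answer: χ² = 28.6000, fail to reject H₀

Derivation:
df = n - 1 = 26
χ² = (n-1)s²/σ₀² = 26×17.60/16 = 28.6000
Critical values: χ²_{0.975,26} = 13.844, χ²_{0.025,26} = 41.923
Rejection region: χ² < 13.844 or χ² > 41.923
Decision: fail to reject H₀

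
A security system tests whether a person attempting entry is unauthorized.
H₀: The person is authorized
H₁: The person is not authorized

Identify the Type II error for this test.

A Type I error (probability α) occurs when we reject a true H₀.
A Type II error (probability β) occurs when we fail to reject a false H₀.

Answer: Granting entry to an unauthorized person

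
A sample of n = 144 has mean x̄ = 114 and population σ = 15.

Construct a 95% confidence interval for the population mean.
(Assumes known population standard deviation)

Confidence level: 95%, α = 0.05
z_0.025 = 1.960
SE = σ/√n = 15/√144 = 1.2500
Margin of error = 1.960 × 1.2500 = 2.4500
CI: x̄ ± margin = 114 ± 2.4500
CI: (111.5500, 116.4500)

Answer: (111.5500, 116.4500)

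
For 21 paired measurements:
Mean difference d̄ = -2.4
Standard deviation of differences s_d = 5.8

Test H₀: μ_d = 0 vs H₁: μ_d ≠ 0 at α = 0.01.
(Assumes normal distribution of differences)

Answer: t = -1.8962, fail to reject H₀

Derivation:
df = n - 1 = 20
SE = s_d/√n = 5.8/√21 = 1.2657
t = d̄/SE = -2.4/1.2657 = -1.8962
Critical value: t_{0.005,20} = ±2.845
p-value ≈ 0.0725
Decision: fail to reject H₀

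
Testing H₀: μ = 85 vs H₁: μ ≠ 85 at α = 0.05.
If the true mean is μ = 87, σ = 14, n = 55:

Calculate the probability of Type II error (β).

SE = σ/√n = 14/√55 = 1.8878
Critical values: μ₀ ± z_0.025×SE = 85 ± 1.960×1.8878
Acceptance region: (81.2999, 88.7001)
Under H₁ (μ = 87): z_high = (88.7001 - 87)/1.8878 = 0.9006, z_low = (81.2999 - 87)/1.8878 = -3.0194
β = P(not reject | H₁) = Φ(0.9006) - Φ(-3.0194) ≈ 0.8148

Answer: β ≈ 0.8148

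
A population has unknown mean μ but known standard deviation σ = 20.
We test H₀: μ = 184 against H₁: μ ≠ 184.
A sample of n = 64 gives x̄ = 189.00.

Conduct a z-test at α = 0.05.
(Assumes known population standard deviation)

Standard error: SE = σ/√n = 20/√64 = 2.5000
z-statistic: z = (x̄ - μ₀)/SE = (189.00 - 184)/2.5000 = 2.0000
Critical value: ±1.960
p-value = 0.0455
Decision: reject H₀

Answer: z = 2.0000, reject H₀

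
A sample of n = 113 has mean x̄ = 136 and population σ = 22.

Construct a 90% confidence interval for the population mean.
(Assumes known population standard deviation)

Answer: (132.5955, 139.4045)

Derivation:
Confidence level: 90%, α = 0.1
z_0.05 = 1.645
SE = σ/√n = 22/√113 = 2.0696
Margin of error = 1.645 × 2.0696 = 3.4045
CI: x̄ ± margin = 136 ± 3.4045
CI: (132.5955, 139.4045)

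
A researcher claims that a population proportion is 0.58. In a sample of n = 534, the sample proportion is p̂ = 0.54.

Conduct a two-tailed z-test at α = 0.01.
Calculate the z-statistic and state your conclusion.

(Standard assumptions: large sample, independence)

H₀: p = 0.58, H₁: p ≠ 0.58
Standard error: SE = √(p₀(1-p₀)/n) = √(0.58×0.42/534) = 0.021358
z-statistic: z = (p̂ - p₀)/SE = (0.54 - 0.58)/0.021358 = -1.8728
Critical value: z_0.005 = ±2.576
p-value = 0.0611
Decision: fail to reject H₀ at α = 0.01

Answer: z = -1.8728, fail to reject H₀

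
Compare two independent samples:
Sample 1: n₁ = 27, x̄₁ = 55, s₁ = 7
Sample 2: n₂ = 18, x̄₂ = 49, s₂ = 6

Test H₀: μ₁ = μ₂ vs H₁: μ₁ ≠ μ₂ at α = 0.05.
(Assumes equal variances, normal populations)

Pooled variance: s²_p = [26×7² + 17×6²]/(43) = 43.8605
s_p = 6.6227
SE = s_p×√(1/n₁ + 1/n₂) = 6.6227×√(1/27 + 1/18) = 2.0152
t = (x̄₁ - x̄₂)/SE = (55 - 49)/2.0152 = 2.9774
df = 43, t-critical = ±2.017
Decision: reject H₀

Answer: t = 2.9774, reject H₀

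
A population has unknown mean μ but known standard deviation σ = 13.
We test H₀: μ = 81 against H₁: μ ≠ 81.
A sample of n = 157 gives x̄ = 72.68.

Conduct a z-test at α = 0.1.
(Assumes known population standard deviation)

Answer: z = -8.0193, reject H₀

Derivation:
Standard error: SE = σ/√n = 13/√157 = 1.0375
z-statistic: z = (x̄ - μ₀)/SE = (72.68 - 81)/1.0375 = -8.0193
Critical value: ±1.645
p-value < 0.0001
Decision: reject H₀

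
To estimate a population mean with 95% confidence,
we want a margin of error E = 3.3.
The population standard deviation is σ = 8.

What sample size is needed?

z_0.025 = 1.960
n = (z×σ/E)² = (1.960×8/3.3)²
n = 22.5769
Round up: n = 23

Answer: n = 23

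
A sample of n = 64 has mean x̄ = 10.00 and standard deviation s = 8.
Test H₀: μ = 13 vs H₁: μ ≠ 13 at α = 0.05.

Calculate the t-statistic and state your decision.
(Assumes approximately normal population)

df = n - 1 = 63
SE = s/√n = 8/√64 = 1.0000
t = (x̄ - μ₀)/SE = (10.00 - 13)/1.0000 = -3.0000
Critical value: t_{0.025,63} = ±1.998
p-value ≈ 0.0039
Decision: reject H₀

Answer: t = -3.0000, reject H₀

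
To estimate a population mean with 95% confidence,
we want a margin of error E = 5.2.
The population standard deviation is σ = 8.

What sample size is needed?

Answer: n = 10

Derivation:
z_0.025 = 1.960
n = (z×σ/E)² = (1.960×8/5.2)²
n = 9.0925
Round up: n = 10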